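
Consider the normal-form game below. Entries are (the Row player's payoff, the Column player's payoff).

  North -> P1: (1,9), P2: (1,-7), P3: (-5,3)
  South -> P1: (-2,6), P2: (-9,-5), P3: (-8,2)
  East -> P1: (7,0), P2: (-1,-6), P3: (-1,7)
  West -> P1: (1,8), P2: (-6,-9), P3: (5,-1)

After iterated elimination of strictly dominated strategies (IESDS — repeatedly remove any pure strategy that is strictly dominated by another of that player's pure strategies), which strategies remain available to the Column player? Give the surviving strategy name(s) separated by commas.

The Row player's strategy South is strictly dominated by North (P1: 1>-2, P2: 1>-9, P3: -5>-8) and is removed.
The Column player's strategy P2 is strictly dominated by P1 (North: 9>-7, East: 0>-6, West: 8>-9) and is removed.
For the Row player, East strictly dominates North on the remaining columns (P1: 7>1, P3: -1>-5); eliminate North.
Among the remaining strategies, none is strictly dominated by another pure strategy of the same player, so the elimination stops.
Surviving strategies — the Row player: {East, West}; the Column player: {P1, P3}.

P1, P3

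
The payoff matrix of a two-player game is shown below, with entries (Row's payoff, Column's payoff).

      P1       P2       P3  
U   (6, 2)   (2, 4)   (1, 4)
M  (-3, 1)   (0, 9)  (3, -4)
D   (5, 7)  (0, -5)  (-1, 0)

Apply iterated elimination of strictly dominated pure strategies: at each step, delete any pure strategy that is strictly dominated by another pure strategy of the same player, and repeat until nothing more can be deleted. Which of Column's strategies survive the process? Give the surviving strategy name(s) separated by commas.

Row's strategy D is strictly dominated by U (P1: 6>5, P2: 2>0, P3: 1>-1) and is removed.
Column P1 is eliminated: P2 beats it against every remaining row (U: 4>2, M: 9>1).
Among the remaining strategies, none is strictly dominated by another pure strategy of the same player, so the elimination stops.
Surviving strategies — Row: {U, M}; Column: {P2, P3}.

P2, P3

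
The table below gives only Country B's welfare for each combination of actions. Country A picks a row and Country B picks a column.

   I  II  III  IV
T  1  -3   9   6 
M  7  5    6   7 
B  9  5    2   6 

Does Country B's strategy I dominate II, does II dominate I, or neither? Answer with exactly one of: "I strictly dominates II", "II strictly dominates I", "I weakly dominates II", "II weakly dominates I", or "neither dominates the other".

I strictly dominates II

I's payoffs vs II's, by Country A's action — T: 1>-3, M: 7>5, B: 9>5.
Every comparison favours I, so I strictly dominates II.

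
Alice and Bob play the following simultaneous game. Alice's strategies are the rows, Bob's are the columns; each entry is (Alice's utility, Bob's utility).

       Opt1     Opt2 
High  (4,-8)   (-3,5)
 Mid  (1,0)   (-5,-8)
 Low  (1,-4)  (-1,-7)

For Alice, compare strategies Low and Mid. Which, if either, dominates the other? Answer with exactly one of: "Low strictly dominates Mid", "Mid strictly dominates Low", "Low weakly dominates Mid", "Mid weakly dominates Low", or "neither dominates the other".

Compare Low to Mid across each opponent action: Opt1: 1=1, Opt2: -1>-5.
Low is at least as good everywhere and strictly better somewhere (tied only at Opt1), so Low weakly but not strictly dominates Mid.

Low weakly dominates Mid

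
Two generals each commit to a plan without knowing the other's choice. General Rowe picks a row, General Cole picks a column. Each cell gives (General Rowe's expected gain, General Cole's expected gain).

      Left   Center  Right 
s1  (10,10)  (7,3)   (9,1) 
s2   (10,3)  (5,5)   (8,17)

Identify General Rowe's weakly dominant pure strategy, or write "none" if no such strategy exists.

s1

s1 vs s2: Left: 10=10, Center: 7>5, Right: 9>8.
s1 is at least as good as every other strategy against every opponent action, so it is weakly dominant.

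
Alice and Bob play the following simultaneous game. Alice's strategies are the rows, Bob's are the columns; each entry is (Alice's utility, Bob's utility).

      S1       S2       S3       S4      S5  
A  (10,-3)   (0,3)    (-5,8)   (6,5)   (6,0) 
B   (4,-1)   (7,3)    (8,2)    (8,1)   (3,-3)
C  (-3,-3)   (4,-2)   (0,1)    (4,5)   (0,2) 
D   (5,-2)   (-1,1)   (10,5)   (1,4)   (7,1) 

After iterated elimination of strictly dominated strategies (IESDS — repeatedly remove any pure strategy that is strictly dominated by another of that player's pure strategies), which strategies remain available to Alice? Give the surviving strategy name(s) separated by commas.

For Alice, B strictly dominates C on the remaining columns (S1: 4>-3, S2: 7>4, S3: 8>0, S4: 8>4, S5: 3>0); eliminate C.
Column S1 is eliminated: S2 beats it against every remaining row (A: 3>-3, B: 3>-1, D: 1>-2).
Bob's strategy S4 is strictly dominated by S3 (A: 8>5, B: 2>1, D: 5>4) and is removed.
For Bob, S3 strictly dominates S5 on the remaining rows (A: 8>0, B: 2>-3, D: 5>1); eliminate S5.
Row A is eliminated: B beats it against every remaining column (S2: 7>0, S3: 8>-5).
Among the remaining strategies, none is strictly dominated by another pure strategy of the same player, so the elimination stops.
Surviving strategies — Alice: {B, D}; Bob: {S2, S3}.

B, D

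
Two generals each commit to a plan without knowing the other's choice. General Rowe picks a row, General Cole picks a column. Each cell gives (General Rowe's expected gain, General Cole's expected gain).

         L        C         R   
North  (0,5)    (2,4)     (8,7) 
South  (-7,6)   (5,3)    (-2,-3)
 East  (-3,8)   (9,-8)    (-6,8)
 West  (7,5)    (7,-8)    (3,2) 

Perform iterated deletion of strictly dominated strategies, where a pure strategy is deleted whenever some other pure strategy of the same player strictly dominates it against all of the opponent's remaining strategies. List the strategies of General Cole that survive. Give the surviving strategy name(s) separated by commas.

General Rowe's strategy South is strictly dominated by West (L: 7>-7, C: 7>5, R: 3>-2) and is removed.
For General Cole, L strictly dominates C on the remaining rows (North: 5>4, East: 8>-8, West: 5>-8); eliminate C.
For General Rowe, North strictly dominates East on the remaining columns (L: 0>-3, R: 8>-6); eliminate East.
Among the remaining strategies, none is strictly dominated by another pure strategy of the same player, so the elimination stops.
Surviving strategies — General Rowe: {North, West}; General Cole: {L, R}.

L, R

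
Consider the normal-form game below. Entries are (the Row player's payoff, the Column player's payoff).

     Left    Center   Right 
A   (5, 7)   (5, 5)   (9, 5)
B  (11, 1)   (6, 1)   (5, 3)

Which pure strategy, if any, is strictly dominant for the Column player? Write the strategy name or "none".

Left fails to dominate Center at B (1=1).
Center fails to dominate Left at A (5<7).
Right fails to dominate Left at A (5<7).
No single strategy dominates all the others.

none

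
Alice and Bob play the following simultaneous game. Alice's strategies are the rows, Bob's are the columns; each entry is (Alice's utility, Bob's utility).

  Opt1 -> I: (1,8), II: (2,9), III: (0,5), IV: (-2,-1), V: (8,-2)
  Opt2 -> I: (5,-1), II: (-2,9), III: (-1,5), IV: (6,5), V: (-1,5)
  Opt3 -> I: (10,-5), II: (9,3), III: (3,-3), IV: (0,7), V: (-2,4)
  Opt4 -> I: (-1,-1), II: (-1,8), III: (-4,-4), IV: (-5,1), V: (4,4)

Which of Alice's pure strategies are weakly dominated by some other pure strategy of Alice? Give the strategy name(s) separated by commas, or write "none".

Opt4

Opt1: no other strategy beats it everywhere (Opt2 at II (2>-2); Opt3 at V (8>-2); Opt4 at I (1>-1)).
Opt2: no other strategy beats it everywhere (Opt1 at I (5>1); Opt3 at IV (6>0); Opt4 at I (5>-1)).
Opt3: no other strategy beats it everywhere (Opt1 at I (10>1); Opt2 at I (10>5); Opt4 at I (10>-1)).
Opt4: dominated, since Opt1 does at least as well everywhere (I: 1>-1, II: 2>-1, III: 0>-4, IV: -2>-5, V: 8>4).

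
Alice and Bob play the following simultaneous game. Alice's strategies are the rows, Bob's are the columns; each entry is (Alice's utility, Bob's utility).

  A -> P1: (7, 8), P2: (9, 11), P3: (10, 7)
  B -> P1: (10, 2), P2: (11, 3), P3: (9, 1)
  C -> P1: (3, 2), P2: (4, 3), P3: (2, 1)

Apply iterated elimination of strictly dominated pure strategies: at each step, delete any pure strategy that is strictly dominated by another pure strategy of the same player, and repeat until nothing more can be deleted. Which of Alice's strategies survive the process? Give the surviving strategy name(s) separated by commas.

B

For Alice, A strictly dominates C on the remaining columns (P1: 7>3, P2: 9>4, P3: 10>2); eliminate C.
Bob's strategy P1 is strictly dominated by P2 (A: 11>8, B: 3>2) and is removed.
Bob's strategy P3 is strictly dominated by P2 (A: 11>7, B: 3>1) and is removed.
Row A is eliminated: B beats it against every remaining column (P2: 11>9).
Among the remaining strategies, none is strictly dominated by another pure strategy of the same player, so the elimination stops.
Surviving strategies — Alice: {B}; Bob: {P2}.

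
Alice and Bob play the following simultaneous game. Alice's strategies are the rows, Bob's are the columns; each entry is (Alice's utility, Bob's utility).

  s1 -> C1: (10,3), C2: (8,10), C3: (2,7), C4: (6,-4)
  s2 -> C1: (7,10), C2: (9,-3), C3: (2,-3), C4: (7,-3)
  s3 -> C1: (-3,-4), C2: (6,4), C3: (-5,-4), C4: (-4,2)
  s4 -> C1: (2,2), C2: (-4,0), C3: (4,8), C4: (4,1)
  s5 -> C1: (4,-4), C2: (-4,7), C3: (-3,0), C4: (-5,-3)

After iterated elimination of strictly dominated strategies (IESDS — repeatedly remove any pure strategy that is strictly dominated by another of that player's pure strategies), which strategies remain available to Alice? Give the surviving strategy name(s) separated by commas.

Alice's strategy s3 is strictly dominated by s1 (C1: 10>-3, C2: 8>6, C3: 2>-5, C4: 6>-4) and is removed.
Row s5 is eliminated: s1 beats it against every remaining column (C1: 10>4, C2: 8>-4, C3: 2>-3, C4: 6>-5).
Bob's strategy C4 is strictly dominated by C1 (s1: 3>-4, s2: 10>-3, s4: 2>1) and is removed.
Among the remaining strategies, none is strictly dominated by another pure strategy of the same player, so the elimination stops.
Surviving strategies — Alice: {s1, s2, s4}; Bob: {C1, C2, C3}.

s1, s2, s4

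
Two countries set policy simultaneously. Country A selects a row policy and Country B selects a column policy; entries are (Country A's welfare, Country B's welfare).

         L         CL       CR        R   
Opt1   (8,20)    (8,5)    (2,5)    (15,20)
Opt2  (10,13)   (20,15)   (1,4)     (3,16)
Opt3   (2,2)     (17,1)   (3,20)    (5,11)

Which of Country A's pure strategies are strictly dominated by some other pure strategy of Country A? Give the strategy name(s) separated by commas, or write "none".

none

Nothing dominates Opt1: Opt2 at CR (2>1); Opt3 at L (8>2).
Opt2 is not dominated — it holds its own against Opt1 at L (10>8); Opt3 at L (10>2).
Opt3: no other strategy beats it everywhere (Opt1 at CL (17>8); Opt2 at CR (3>1)).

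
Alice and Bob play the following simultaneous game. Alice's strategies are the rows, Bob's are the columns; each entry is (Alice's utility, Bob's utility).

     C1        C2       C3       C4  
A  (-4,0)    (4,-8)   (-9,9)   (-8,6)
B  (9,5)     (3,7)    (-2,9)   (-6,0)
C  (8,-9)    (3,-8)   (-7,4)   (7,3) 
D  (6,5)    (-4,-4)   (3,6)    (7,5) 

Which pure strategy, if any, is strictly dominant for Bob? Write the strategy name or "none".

C3

C3 vs C1: A: 9>0, B: 9>5, C: 4>-9, D: 6>5.
C3 vs C2: A: 9>-8, B: 9>7, C: 4>-8, D: 6>-4.
C3 vs C4: A: 9>6, B: 9>0, C: 4>3, D: 6>5.
C3 strictly beats every other strategy against every opponent action, so it is strictly dominant.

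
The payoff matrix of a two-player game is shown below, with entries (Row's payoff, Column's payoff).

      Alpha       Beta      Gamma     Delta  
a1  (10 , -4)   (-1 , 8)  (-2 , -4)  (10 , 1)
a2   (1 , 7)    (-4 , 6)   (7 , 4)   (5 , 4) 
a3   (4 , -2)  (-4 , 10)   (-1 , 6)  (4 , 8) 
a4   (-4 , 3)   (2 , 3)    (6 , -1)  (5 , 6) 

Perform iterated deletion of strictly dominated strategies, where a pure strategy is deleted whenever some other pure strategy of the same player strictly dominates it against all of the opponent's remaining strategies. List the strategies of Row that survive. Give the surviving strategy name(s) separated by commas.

a1, a4

For Column, Beta strictly dominates Gamma on the remaining rows (a1: 8>-4, a2: 6>4, a3: 10>6, a4: 3>-1); eliminate Gamma.
For Row, a1 strictly dominates a2 on the remaining columns (Alpha: 10>1, Beta: -1>-4, Delta: 10>5); eliminate a2.
Row a3 is eliminated: a1 beats it against every remaining column (Alpha: 10>4, Beta: -1>-4, Delta: 10>4).
Column's strategy Alpha is strictly dominated by Delta (a1: 1>-4, a4: 6>3) and is removed.
Among the remaining strategies, none is strictly dominated by another pure strategy of the same player, so the elimination stops.
Surviving strategies — Row: {a1, a4}; Column: {Beta, Delta}.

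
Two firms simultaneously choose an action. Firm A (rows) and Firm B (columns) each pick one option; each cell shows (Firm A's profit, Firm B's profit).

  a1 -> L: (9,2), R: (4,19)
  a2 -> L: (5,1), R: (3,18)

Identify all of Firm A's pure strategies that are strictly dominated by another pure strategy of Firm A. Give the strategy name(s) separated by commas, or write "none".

a1 is not dominated — it holds its own against a2 at L (9>5).
a2: dominated, since a1 does at least as well everywhere (L: 9>5, R: 4>3).

a2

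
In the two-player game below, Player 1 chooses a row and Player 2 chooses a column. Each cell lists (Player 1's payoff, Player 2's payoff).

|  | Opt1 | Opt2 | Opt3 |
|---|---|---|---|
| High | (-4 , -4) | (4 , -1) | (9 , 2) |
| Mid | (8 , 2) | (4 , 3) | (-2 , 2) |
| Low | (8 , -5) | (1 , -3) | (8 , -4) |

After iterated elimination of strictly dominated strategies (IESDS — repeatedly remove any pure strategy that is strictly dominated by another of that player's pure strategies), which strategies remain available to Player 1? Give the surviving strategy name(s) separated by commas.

For Player 2, Opt2 strictly dominates Opt1 on the remaining rows (High: -1>-4, Mid: 3>2, Low: -3>-5); eliminate Opt1.
Row Low is eliminated: High beats it against every remaining column (Opt2: 4>1, Opt3: 9>8).
Among the remaining strategies, none is strictly dominated by another pure strategy of the same player, so the elimination stops.
Surviving strategies — Player 1: {High, Mid}; Player 2: {Opt2, Opt3}.

High, Mid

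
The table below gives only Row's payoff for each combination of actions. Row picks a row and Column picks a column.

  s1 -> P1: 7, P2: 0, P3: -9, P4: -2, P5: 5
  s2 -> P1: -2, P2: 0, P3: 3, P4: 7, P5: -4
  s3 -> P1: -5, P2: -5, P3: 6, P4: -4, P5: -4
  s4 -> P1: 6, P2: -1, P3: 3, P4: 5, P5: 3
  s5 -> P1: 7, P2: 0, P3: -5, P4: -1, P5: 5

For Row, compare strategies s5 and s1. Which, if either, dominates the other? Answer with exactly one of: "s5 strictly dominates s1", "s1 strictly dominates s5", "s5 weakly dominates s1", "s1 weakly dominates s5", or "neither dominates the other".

Compare s5 to s1 across every action of Column: P1: 7=7, P2: 0=0, P3: -5>-9, P4: -1>-2, P5: 5=5.
s5 is at least as good everywhere and strictly better somewhere (tied only at P1, P2, P5), so s5 weakly but not strictly dominates s1.

s5 weakly dominates s1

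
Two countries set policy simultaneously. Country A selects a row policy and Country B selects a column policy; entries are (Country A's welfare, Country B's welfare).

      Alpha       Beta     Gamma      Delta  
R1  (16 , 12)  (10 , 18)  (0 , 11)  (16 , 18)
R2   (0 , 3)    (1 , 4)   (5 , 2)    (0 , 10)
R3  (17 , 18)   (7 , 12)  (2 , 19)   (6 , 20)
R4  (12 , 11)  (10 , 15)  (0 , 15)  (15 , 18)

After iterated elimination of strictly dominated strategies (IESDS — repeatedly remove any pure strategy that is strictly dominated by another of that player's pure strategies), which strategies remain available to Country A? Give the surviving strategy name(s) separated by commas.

R1, R4

For Country B, Delta strictly dominates Alpha on the remaining rows (R1: 18>12, R2: 10>3, R3: 20>18, R4: 18>11); eliminate Alpha.
Country B's strategy Gamma is strictly dominated by Delta (R1: 18>11, R2: 10>2, R3: 20>19, R4: 18>15) and is removed.
Country A's strategy R2 is strictly dominated by R1 (Beta: 10>1, Delta: 16>0) and is removed.
For Country A, R1 strictly dominates R3 on the remaining columns (Beta: 10>7, Delta: 16>6); eliminate R3.
Among the remaining strategies, none is strictly dominated by another pure strategy of the same player, so the elimination stops.
Surviving strategies — Country A: {R1, R4}; Country B: {Beta, Delta}.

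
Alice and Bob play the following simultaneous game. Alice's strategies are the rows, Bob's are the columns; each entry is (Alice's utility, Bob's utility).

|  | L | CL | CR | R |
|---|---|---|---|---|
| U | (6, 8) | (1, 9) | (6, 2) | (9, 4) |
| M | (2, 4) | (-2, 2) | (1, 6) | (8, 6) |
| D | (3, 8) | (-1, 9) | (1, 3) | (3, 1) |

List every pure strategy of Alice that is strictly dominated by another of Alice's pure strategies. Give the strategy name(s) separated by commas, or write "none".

M, D

U is not dominated — it holds its own against M at L (6>2); D at L (6>3).
M is strictly dominated by U (L: 6>2, CL: 1>-2, CR: 6>1, R: 9>8).
U strictly dominates D — L: 6>3, CL: 1>-1, CR: 6>1, R: 9>3.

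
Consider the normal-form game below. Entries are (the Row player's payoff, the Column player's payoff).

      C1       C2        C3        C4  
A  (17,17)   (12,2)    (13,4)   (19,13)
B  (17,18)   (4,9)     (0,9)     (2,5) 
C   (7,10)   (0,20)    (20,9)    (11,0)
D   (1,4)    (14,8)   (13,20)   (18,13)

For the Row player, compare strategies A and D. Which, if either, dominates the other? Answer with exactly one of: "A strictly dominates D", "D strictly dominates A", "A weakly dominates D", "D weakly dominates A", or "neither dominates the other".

neither dominates the other

A's payoffs vs D's, by the Column player's action — C1: 17>1, C2: 12<14, C3: 13=13, C4: 19>18.
A does better at C1, C4 but worse at C2; neither strategy dominates the other.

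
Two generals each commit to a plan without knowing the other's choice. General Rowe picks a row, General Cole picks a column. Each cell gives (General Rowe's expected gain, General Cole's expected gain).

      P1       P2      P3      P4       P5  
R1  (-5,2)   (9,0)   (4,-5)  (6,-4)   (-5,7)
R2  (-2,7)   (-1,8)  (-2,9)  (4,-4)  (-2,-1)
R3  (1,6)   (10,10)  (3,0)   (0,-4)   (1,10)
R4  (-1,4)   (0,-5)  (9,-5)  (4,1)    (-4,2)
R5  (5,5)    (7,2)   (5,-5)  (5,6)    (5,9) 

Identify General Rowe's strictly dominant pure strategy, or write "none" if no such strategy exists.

none

R1 fails to dominate R2 at P1 (-5<-2).
R2 fails to dominate R1 at P2 (-1<9).
R3 fails to dominate R1 at P3 (3<4).
R4 fails to dominate R1 at P2 (0<9).
R5 fails to dominate R1 at P2 (7<9).
No single strategy dominates all the others.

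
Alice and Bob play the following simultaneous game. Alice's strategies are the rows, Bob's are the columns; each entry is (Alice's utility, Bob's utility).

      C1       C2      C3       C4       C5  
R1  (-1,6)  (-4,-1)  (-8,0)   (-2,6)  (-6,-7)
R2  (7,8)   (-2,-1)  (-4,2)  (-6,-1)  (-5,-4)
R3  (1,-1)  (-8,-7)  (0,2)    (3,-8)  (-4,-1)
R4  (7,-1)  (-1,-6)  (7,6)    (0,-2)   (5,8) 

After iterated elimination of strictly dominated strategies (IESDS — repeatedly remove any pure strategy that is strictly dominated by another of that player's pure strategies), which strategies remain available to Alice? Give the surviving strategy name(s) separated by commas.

For Alice, R4 strictly dominates R1 on the remaining columns (C1: 7>-1, C2: -1>-4, C3: 7>-8, C4: 0>-2, C5: 5>-6); eliminate R1.
Bob's strategy C2 is strictly dominated by C1 (R2: 8>-1, R3: -1>-7, R4: -1>-6) and is removed.
Column C4 is eliminated: C1 beats it against every remaining row (R2: 8>-1, R3: -1>-8, R4: -1>-2).
For Alice, R4 strictly dominates R3 on the remaining columns (C1: 7>1, C3: 7>0, C5: 5>-4); eliminate R3.
Among the remaining strategies, none is strictly dominated by another pure strategy of the same player, so the elimination stops.
Surviving strategies — Alice: {R2, R4}; Bob: {C1, C3, C5}.

R2, R4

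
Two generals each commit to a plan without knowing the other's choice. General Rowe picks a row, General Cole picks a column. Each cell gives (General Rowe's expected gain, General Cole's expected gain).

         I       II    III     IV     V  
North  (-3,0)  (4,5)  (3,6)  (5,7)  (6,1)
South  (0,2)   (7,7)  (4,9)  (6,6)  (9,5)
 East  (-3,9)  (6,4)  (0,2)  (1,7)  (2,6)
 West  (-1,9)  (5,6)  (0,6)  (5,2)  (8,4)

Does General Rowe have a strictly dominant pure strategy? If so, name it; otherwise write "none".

South

South vs North: I: 0>-3, II: 7>4, III: 4>3, IV: 6>5, V: 9>6.
South vs East: I: 0>-3, II: 7>6, III: 4>0, IV: 6>1, V: 9>2.
South vs West: I: 0>-1, II: 7>5, III: 4>0, IV: 6>5, V: 9>8.
South strictly beats every other strategy against every opponent action, so it is strictly dominant.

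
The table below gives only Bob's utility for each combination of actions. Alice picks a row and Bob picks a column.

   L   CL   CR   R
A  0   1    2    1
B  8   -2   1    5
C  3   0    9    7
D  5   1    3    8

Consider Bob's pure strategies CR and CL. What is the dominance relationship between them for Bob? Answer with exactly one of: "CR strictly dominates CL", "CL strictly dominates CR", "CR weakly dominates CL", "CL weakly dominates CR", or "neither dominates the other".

CR's payoffs vs CL's, by Alice's action — A: 2>1, B: 1>-2, C: 9>0, D: 3>1.
CR gives a strictly higher payoff against each opponent action, so CR strictly dominates CL.

CR strictly dominates CL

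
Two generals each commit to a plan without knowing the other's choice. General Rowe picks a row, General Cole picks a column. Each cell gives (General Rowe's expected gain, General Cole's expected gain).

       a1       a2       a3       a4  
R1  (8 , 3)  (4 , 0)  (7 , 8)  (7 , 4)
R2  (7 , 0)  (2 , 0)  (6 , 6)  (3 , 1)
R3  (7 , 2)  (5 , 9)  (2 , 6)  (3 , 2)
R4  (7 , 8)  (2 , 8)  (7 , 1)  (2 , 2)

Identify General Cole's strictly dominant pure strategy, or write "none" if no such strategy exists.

a1 fails to dominate a2 at R2 (0=0).
a2 fails to dominate a1 at R1 (0<3).
a3 fails to dominate a1 at R4 (1<8).
a4 fails to dominate a1 at R3 (2=2).
No single strategy dominates all the others.

none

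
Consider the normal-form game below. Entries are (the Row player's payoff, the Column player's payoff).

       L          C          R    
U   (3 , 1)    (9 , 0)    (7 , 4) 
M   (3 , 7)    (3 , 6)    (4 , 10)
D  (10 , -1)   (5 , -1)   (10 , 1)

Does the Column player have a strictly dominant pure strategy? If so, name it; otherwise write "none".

R vs L: U: 4>1, M: 10>7, D: 1>-1.
R vs C: U: 4>0, M: 10>6, D: 1>-1.
R strictly beats every other strategy against every opponent action, so it is strictly dominant.

R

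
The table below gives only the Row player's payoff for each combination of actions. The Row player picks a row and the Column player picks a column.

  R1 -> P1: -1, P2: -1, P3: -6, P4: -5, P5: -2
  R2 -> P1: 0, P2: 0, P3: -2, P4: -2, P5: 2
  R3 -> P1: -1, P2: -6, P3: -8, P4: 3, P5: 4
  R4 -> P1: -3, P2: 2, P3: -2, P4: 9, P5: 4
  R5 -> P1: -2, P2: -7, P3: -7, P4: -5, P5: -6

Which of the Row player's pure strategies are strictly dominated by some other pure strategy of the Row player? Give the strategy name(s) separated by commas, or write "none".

R2 strictly dominates R1 — P1: 0>-1, P2: 0>-1, P3: -2>-6, P4: -2>-5, P5: 2>-2.
R2 is not dominated — it holds its own against R1 at P1 (0>-1); R3 at P1 (0>-1); R4 at P1 (0>-3); R5 at P1 (0>-2).
R3 is not dominated — it holds its own against R1 at P1 (-1=-1); R2 at P4 (3>-2); R4 at P1 (-1>-3); R5 at P1 (-1>-2).
Nothing dominates R4: R1 at P2 (2>-1); R2 at P2 (2>0); R3 at P2 (2>-6); R5 at P2 (2>-7).
R5 is strictly dominated by R2 (P1: 0>-2, P2: 0>-7, P3: -2>-7, P4: -2>-5, P5: 2>-6).

R1, R5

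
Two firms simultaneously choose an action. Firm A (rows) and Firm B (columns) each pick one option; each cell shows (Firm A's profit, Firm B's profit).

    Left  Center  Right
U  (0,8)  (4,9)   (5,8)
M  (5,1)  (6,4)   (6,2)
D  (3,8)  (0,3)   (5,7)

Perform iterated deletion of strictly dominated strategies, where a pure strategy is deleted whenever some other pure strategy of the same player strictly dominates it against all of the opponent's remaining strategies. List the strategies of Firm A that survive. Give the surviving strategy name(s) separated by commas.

M

Firm A's strategy U is strictly dominated by M (Left: 5>0, Center: 6>4, Right: 6>5) and is removed.
Row D is eliminated: M beats it against every remaining column (Left: 5>3, Center: 6>0, Right: 6>5).
Firm B's strategy Left is strictly dominated by Center (M: 4>1) and is removed.
Firm B's strategy Right is strictly dominated by Center (M: 4>2) and is removed.
Among the remaining strategies, none is strictly dominated by another pure strategy of the same player, so the elimination stops.
Surviving strategies — Firm A: {M}; Firm B: {Center}.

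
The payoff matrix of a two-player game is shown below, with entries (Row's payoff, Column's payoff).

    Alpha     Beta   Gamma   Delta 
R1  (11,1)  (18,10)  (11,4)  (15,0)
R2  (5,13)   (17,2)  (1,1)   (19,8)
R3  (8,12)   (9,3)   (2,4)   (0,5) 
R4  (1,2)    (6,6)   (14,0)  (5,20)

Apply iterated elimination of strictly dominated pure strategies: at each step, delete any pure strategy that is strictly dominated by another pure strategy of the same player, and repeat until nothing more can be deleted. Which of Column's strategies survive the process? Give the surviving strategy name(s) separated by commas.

Beta

Row's strategy R3 is strictly dominated by R1 (Alpha: 11>8, Beta: 18>9, Gamma: 11>2, Delta: 15>0) and is removed.
Column's strategy Gamma is strictly dominated by Beta (R1: 10>4, R2: 2>1, R4: 6>0) and is removed.
Row's strategy R4 is strictly dominated by R1 (Alpha: 11>1, Beta: 18>6, Delta: 15>5) and is removed.
Column's strategy Delta is strictly dominated by Alpha (R1: 1>0, R2: 13>8) and is removed.
For Row, R1 strictly dominates R2 on the remaining columns (Alpha: 11>5, Beta: 18>17); eliminate R2.
Column's strategy Alpha is strictly dominated by Beta (R1: 10>1) and is removed.
Among the remaining strategies, none is strictly dominated by another pure strategy of the same player, so the elimination stops.
Surviving strategies — Row: {R1}; Column: {Beta}.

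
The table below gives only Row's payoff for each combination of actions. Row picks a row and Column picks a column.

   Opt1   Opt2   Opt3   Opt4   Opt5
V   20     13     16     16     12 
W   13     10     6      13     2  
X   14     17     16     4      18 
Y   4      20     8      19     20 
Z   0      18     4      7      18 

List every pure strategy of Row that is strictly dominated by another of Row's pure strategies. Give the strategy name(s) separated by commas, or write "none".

V is not dominated — it holds its own against W at Opt1 (20>13); X at Opt1 (20>14); Y at Opt1 (20>4); Z at Opt1 (20>0).
W is strictly dominated by V (Opt1: 20>13, Opt2: 13>10, Opt3: 16>6, Opt4: 16>13, Opt5: 12>2).
X is not dominated — it holds its own against V at Opt2 (17>13); W at Opt1 (14>13); Y at Opt1 (14>4); Z at Opt1 (14>0).
Y is not dominated — it holds its own against V at Opt2 (20>13); W at Opt2 (20>10); X at Opt2 (20>17); Z at Opt1 (4>0).
Z: dominated, since Y does at least as well everywhere (Opt1: 4>0, Opt2: 20>18, Opt3: 8>4, Opt4: 19>7, Opt5: 20>18).

W, Z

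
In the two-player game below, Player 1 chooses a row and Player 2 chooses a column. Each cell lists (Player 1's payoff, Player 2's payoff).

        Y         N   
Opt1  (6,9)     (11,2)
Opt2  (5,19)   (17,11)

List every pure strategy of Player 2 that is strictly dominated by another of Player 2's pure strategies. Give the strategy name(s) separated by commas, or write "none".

Y: no other strategy beats it everywhere (N at Opt1 (9>2)).
N is strictly dominated by Y (Opt1: 9>2, Opt2: 19>11).

N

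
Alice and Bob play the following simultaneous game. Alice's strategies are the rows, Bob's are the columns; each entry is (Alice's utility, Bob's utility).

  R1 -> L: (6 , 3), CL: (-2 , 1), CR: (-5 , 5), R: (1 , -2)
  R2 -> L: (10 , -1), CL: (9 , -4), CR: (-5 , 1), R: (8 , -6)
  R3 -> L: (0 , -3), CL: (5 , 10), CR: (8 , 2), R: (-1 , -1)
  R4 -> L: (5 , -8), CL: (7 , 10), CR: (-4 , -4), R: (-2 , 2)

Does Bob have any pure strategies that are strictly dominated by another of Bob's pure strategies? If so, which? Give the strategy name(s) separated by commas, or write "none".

L, R

CR strictly dominates L — R1: 5>3, R2: 1>-1, R3: 2>-3, R4: -4>-8.
CL: no other strategy beats it everywhere (L at R3 (10>-3); CR at R3 (10>2); R at R1 (1>-2)).
CR is not dominated — it holds its own against L at R1 (5>3); CL at R1 (5>1); R at R1 (5>-2).
R is strictly dominated by CL (R1: 1>-2, R2: -4>-6, R3: 10>-1, R4: 10>2).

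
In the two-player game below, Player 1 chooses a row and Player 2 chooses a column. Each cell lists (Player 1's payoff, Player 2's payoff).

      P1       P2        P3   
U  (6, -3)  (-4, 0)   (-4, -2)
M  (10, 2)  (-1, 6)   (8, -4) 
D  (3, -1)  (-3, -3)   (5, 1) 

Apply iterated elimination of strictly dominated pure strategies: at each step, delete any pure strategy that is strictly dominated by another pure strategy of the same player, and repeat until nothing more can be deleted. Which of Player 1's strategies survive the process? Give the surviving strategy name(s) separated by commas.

Player 1's strategy U is strictly dominated by M (P1: 10>6, P2: -1>-4, P3: 8>-4) and is removed.
For Player 1, M strictly dominates D on the remaining columns (P1: 10>3, P2: -1>-3, P3: 8>5); eliminate D.
Player 2's strategy P1 is strictly dominated by P2 (M: 6>2) and is removed.
For Player 2, P2 strictly dominates P3 on the remaining rows (M: 6>-4); eliminate P3.
Among the remaining strategies, none is strictly dominated by another pure strategy of the same player, so the elimination stops.
Surviving strategies — Player 1: {M}; Player 2: {P2}.

M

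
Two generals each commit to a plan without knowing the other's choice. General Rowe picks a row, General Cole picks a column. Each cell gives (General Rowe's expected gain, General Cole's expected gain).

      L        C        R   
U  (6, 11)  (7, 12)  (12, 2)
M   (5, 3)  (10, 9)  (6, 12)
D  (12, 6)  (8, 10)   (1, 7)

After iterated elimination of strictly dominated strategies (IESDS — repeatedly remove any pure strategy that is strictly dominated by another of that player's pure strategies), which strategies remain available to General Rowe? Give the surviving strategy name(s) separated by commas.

U, M

Column L is eliminated: C beats it against every remaining row (U: 12>11, M: 9>3, D: 10>6).
For General Rowe, M strictly dominates D on the remaining columns (C: 10>8, R: 6>1); eliminate D.
Among the remaining strategies, none is strictly dominated by another pure strategy of the same player, so the elimination stops.
Surviving strategies — General Rowe: {U, M}; General Cole: {C, R}.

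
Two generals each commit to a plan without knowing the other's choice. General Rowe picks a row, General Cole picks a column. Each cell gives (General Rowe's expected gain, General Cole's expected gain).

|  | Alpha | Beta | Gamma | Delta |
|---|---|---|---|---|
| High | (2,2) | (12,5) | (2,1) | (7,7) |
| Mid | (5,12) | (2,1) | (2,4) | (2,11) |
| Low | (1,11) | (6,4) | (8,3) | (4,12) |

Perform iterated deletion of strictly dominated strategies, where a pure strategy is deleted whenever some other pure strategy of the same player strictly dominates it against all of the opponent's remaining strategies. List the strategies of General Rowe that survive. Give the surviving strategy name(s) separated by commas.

High, Mid

For General Cole, Delta strictly dominates Beta on the remaining rows (High: 7>5, Mid: 11>1, Low: 12>4); eliminate Beta.
Column Gamma is eliminated: Alpha beats it against every remaining row (High: 2>1, Mid: 12>4, Low: 11>3).
Row Low is eliminated: High beats it against every remaining column (Alpha: 2>1, Delta: 7>4).
Among the remaining strategies, none is strictly dominated by another pure strategy of the same player, so the elimination stops.
Surviving strategies — General Rowe: {High, Mid}; General Cole: {Alpha, Delta}.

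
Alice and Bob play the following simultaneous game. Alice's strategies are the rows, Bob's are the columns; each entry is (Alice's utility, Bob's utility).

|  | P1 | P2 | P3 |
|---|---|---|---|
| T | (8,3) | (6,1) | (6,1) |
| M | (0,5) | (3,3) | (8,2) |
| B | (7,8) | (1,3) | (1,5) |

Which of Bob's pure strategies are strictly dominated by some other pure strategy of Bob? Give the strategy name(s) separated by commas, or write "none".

P1: no other strategy beats it everywhere (P2 at T (3>1); P3 at T (3>1)).
P2: dominated, since P1 does at least as well everywhere (T: 3>1, M: 5>3, B: 8>3).
P3 is strictly dominated by P1 (T: 3>1, M: 5>2, B: 8>5).

P2, P3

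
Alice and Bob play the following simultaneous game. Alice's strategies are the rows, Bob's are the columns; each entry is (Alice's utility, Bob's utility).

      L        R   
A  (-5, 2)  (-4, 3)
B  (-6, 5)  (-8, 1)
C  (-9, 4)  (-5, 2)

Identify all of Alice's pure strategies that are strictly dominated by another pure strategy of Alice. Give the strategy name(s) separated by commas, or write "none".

Nothing dominates A: B at L (-5>-6); C at L (-5>-9).
B is strictly dominated by A (L: -5>-6, R: -4>-8).
A strictly dominates C — L: -5>-9, R: -4>-5.

B, C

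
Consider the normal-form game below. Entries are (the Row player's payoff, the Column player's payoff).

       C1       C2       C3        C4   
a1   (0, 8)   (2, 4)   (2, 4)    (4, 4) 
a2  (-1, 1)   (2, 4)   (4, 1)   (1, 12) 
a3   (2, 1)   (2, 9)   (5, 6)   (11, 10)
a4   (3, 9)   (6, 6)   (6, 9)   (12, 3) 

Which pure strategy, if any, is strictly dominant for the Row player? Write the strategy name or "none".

a4

a4 vs a1: C1: 3>0, C2: 6>2, C3: 6>2, C4: 12>4.
a4 vs a2: C1: 3>-1, C2: 6>2, C3: 6>4, C4: 12>1.
a4 vs a3: C1: 3>2, C2: 6>2, C3: 6>5, C4: 12>11.
a4 strictly beats every other strategy against every opponent action, so it is strictly dominant.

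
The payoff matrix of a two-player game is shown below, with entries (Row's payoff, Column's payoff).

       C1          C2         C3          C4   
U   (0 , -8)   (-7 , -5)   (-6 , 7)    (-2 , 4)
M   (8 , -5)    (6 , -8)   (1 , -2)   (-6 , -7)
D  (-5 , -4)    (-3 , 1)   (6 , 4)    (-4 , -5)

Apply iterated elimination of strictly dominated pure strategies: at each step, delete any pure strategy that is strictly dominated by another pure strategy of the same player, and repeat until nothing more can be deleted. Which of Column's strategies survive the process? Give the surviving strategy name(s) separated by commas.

Column's strategy C1 is strictly dominated by C3 (U: 7>-8, M: -2>-5, D: 4>-4) and is removed.
For Column, C3 strictly dominates C2 on the remaining rows (U: 7>-5, M: -2>-8, D: 4>1); eliminate C2.
Row's strategy M is strictly dominated by D (C3: 6>1, C4: -4>-6) and is removed.
For Column, C3 strictly dominates C4 on the remaining rows (U: 7>4, D: 4>-5); eliminate C4.
Row's strategy U is strictly dominated by D (C3: 6>-6) and is removed.
Among the remaining strategies, none is strictly dominated by another pure strategy of the same player, so the elimination stops.
Surviving strategies — Row: {D}; Column: {C3}.

C3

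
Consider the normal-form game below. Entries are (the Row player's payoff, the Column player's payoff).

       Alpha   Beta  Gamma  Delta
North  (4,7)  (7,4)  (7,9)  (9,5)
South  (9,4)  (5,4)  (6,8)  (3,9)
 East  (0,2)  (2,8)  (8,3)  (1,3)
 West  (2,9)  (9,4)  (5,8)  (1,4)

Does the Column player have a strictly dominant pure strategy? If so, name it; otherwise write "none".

none

Alpha fails to dominate Beta at South (4=4).
Beta fails to dominate Alpha at North (4<7).
Gamma fails to dominate Alpha at West (8<9).
Delta fails to dominate Alpha at North (5<7).
No single strategy dominates all the others.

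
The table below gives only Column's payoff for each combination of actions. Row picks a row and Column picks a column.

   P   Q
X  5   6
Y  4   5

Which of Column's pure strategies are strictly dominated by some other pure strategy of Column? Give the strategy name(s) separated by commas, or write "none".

P

Q strictly dominates P — X: 6>5, Y: 5>4.
Q is not dominated — it holds its own against P at X (6>5).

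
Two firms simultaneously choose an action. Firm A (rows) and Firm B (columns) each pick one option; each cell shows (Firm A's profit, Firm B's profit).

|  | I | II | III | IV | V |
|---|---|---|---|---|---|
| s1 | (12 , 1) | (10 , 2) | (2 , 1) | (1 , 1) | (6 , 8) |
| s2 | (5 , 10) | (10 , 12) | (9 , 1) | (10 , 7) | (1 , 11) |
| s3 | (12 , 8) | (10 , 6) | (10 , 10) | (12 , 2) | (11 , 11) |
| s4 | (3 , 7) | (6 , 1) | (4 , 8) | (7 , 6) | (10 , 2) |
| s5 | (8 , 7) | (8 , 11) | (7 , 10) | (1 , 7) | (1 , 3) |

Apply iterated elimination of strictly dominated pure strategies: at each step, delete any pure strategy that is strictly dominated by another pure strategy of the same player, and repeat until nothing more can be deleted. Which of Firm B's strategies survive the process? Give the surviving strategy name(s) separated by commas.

II, V

Firm A's strategy s4 is strictly dominated by s3 (I: 12>3, II: 10>6, III: 10>4, IV: 12>7, V: 11>10) and is removed.
Firm A's strategy s5 is strictly dominated by s3 (I: 12>8, II: 10>8, III: 10>7, IV: 12>1, V: 11>1) and is removed.
Firm B's strategy I is strictly dominated by V (s1: 8>1, s2: 11>10, s3: 11>8) and is removed.
Firm B's strategy III is strictly dominated by V (s1: 8>1, s2: 11>1, s3: 11>10) and is removed.
For Firm B, II strictly dominates IV on the remaining rows (s1: 2>1, s2: 12>7, s3: 6>2); eliminate IV.
Among the remaining strategies, none is strictly dominated by another pure strategy of the same player, so the elimination stops.
Surviving strategies — Firm A: {s1, s2, s3}; Firm B: {II, V}.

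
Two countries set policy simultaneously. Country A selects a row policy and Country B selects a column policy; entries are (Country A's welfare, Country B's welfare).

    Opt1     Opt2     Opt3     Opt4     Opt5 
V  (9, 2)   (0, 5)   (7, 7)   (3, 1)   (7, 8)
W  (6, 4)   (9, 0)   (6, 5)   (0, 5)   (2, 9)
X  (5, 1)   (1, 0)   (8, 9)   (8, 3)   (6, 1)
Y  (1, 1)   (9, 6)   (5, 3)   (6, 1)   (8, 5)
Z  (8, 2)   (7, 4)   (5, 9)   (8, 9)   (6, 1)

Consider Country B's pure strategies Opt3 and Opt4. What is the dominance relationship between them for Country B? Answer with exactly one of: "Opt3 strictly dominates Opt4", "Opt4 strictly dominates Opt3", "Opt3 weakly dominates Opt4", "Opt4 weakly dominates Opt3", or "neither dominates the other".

Compare Opt3 to Opt4 across each choice by Country A: V: 7>1, W: 5=5, X: 9>3, Y: 3>1, Z: 9=9.
Opt3 is at least as good everywhere and strictly better somewhere (tied only at W, Z), so Opt3 weakly but not strictly dominates Opt4.

Opt3 weakly dominates Opt4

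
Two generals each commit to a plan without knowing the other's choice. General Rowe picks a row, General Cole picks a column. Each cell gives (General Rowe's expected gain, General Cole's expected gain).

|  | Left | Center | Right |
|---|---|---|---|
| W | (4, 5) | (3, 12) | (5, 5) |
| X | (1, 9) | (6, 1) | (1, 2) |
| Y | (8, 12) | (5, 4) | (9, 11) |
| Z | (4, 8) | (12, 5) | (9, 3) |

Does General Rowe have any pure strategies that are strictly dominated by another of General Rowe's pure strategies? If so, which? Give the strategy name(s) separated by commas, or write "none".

W, X

W: dominated, since Y does at least as well everywhere (Left: 8>4, Center: 5>3, Right: 9>5).
Z strictly dominates X — Left: 4>1, Center: 12>6, Right: 9>1.
Y: no other strategy beats it everywhere (W at Left (8>4); X at Left (8>1); Z at Left (8>4)).
Z: no other strategy beats it everywhere (W at Left (4=4); X at Left (4>1); Y at Center (12>5)).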